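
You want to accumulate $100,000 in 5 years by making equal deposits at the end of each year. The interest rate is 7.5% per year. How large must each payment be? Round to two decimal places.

$17,216.47

Level ordinary annuity; solve FV = PMT × [((1+r)^n − 1)/r] for PMT.
Periodic rate r = 0.075 per year.
With n = 5: PMT = 100,000 / ([((1+r)^n − 1)/r]) = $17,216.47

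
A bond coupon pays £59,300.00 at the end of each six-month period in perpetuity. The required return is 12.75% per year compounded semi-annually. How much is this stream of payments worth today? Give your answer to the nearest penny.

Periodic rate r = 0.1275/2 per half-year.
Level perpetuity: PV = PMT / r = 59,300 / (0.1275/2) = £930,196.08.

£930,196.08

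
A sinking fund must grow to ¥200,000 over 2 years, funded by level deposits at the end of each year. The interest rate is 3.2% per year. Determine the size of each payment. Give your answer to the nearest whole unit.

Level ordinary annuity; solve FV = PMT × [((1+r)^n − 1)/r] for PMT.
Periodic rate r = 0.032 per year.
With n = 2: PMT = 200,000 / ([((1+r)^n − 1)/r]) = ¥98,425

¥98,425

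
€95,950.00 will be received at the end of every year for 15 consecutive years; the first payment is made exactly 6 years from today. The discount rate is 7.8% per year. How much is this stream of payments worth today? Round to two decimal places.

Ordinary annuity of 15 payments, first payment at period 6.
Periodic rate r = 0.078 per year.
The ordinary-annuity PV formula values the stream one period before the first payment (period 5); discount that back 5 periods:
PV₀ = 95,950 × [1 − (1+r)^−15] / r × (1+r)^−5 = €571,110.37

€571,110.37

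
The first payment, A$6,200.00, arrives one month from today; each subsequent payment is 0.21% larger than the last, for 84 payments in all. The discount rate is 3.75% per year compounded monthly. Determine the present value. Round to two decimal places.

A$497,764.22

Periodic rate r = 0.0375/12 per month; n is counted in months.
Growing ordinary annuity: PV = PMT₁ × [1 − ((1+g)/(1+r))^n] / (r − g) = 6,200 × [1 − ((1+0.0021)/(1+r))^84] / (r − 0.0021) = A$497,764.22.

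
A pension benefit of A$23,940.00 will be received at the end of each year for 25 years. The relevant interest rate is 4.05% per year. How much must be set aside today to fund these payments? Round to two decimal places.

This is an ordinary annuity: 25 payments of A$23,940.00 at the end of each year.
Periodic rate r = 0.0405 per year.
PV = PMT × [(1 − (1+r)^−n)/r] = 23,940 × [1 − (1+r)^−25] / r = A$372,023.91

A$372,023.91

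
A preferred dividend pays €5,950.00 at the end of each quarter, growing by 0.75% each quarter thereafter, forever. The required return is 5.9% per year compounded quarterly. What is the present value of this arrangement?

€820,689.66

Periodic rate r = 0.059/4 per quarter.
Growing perpetuity (Gordon): PV = PMT₁ / (r − g) = 5,950 / (r − 0.0075) = €820,689.66.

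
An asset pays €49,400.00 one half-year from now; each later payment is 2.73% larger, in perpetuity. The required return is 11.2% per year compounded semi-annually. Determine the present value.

Periodic rate r = 0.112/2 per half-year.
Growing perpetuity (Gordon): PV = PMT₁ / (r − g) = 49,400 / (r − 0.0273) = €1,721,254.36.

€1,721,254.36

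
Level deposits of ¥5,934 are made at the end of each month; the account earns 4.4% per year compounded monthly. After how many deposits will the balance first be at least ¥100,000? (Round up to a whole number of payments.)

17 payments

Periodic rate r = 0.044/12 per month; n is counted in months.
Ordinary annuity FV: 100,000 = 5,934 × [((1+r)^n − 1)/r].
(1+r)^n = 1 + 100,000 × r / 5,934, so n = ln(1 + 100,000·r/5,934) / ln(1+r) = 16.38.
Round up to a whole number of payments: n = 17.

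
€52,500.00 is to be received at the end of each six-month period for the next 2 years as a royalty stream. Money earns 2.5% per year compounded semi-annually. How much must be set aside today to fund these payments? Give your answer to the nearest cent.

€203,598.04

This is an ordinary annuity: 4 payments of €52,500.00 at the end of each six-month period.
Periodic rate r = 0.025/2 per half-year; n is counted in half-years.
PV = PMT × [(1 − (1+r)^−n)/r] = 52,500 × [1 − (1+r)^−4] / r = €203,598.04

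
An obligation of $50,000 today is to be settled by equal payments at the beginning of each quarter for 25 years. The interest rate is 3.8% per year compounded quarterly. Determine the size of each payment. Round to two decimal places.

Level annuity due; solve PV = PMT × [(1 − (1+r)^−n)/r] × (1+r) for PMT.
Periodic rate r = 0.038/4 per quarter; n is counted in quarters.
With n = 100: PMT = 50,000 / ([(1 − (1+r)^−n)/r] × (1+r)) = $769.44

$769.44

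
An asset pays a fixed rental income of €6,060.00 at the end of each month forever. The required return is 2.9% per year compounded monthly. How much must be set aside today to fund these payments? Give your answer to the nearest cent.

€2,507,586.21

Periodic rate r = 0.029/12 per month.
Level perpetuity: PV = PMT / r = 6,060 / (0.029/12) = €2,507,586.21.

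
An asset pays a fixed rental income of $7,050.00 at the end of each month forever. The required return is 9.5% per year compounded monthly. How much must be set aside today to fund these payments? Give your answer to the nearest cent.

$890,526.32

Periodic rate r = 0.095/12 per month.
Level perpetuity: PV = PMT / r = 7,050 / (0.095/12) = $890,526.32.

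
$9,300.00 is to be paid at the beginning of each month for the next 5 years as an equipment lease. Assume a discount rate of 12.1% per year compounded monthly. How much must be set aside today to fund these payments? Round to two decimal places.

This is an annuity due: 60 payments of $9,300.00 at the beginning of each month.
Periodic rate r = 0.121/12 per month; n is counted in months.
PV = PMT × [(1 − (1+r)^−n)/r] × (1+r) = 9,300 × [1 − (1+r)^−60] / r × (1+r) = $421,339.72

$421,339.72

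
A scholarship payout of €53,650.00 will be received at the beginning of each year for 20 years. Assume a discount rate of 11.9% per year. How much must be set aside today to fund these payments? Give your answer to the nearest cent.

This is an annuity due: 20 payments of €53,650.00 at the beginning of each year.
Periodic rate r = 0.119 per year.
PV = PMT × [(1 − (1+r)^−n)/r] × (1+r) = 53,650 × [1 − (1+r)^−20] / r × (1+r) = €451,248.73

€451,248.73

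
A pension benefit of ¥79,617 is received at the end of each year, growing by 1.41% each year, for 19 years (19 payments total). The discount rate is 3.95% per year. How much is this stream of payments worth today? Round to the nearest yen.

Periodic rate r = 0.0395 per year.
Growing ordinary annuity: PV = PMT₁ × [1 − ((1+g)/(1+r))^n] / (r − g) = 79,617 × [1 − ((1+0.0141)/(1+r))^19] / (r − 0.0141) = ¥1,175,495.

¥1,175,495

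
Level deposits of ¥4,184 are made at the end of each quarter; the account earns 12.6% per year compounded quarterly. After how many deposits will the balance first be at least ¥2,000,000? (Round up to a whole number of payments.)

90 payments

Periodic rate r = 0.126/4 per quarter; n is counted in quarters.
Ordinary annuity FV: 2,000,000 = 4,184 × [((1+r)^n − 1)/r].
(1+r)^n = 1 + 2,000,000 × r / 4,184, so n = ln(1 + 2,000,000·r/4,184) / ln(1+r) = 89.51.
Round up to a whole number of payments: n = 90.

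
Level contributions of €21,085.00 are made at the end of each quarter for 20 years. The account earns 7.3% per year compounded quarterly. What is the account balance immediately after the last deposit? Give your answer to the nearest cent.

€3,754,462.46

This is an ordinary annuity: 80 deposits of €21,085.00 at the end of each quarter.
Periodic rate r = 0.073/4 per quarter; n is counted in quarters.
FV = PMT × [((1+r)^n − 1)/r] = 21,085 × [(1+r)^80 − 1] / r = €3,754,462.46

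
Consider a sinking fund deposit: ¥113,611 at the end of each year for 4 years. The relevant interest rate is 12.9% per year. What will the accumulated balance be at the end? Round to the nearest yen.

This is an ordinary annuity: 4 deposits of ¥113,611 at the end of each year.
Periodic rate r = 0.129 per year.
FV = PMT × [((1+r)^n − 1)/r] = 113,611 × [(1+r)^4 − 1] / r = ¥550,185

¥550,185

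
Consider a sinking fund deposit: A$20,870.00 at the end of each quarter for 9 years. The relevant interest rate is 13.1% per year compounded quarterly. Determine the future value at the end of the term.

This is an ordinary annuity: 36 deposits of A$20,870.00 at the end of each quarter.
Periodic rate r = 0.131/4 per quarter; n is counted in quarters.
FV = PMT × [((1+r)^n − 1)/r] = 20,870 × [(1+r)^36 − 1] / r = A$1,395,753.23

A$1,395,753.23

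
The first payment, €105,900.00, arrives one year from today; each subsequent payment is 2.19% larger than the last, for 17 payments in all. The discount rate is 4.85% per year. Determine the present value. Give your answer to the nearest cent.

€1,409,068.25

Periodic rate r = 0.0485 per year.
Growing ordinary annuity: PV = PMT₁ × [1 − ((1+g)/(1+r))^n] / (r − g) = 105,900 × [1 − ((1+0.0219)/(1+r))^17] / (r − 0.0219) = €1,409,068.25.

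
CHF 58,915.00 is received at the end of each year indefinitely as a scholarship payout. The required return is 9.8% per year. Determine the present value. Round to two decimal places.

Periodic rate r = 0.098 per year.
Level perpetuity: PV = PMT / r = 58,915 / (0.098) = CHF 601,173.47.

CHF 601,173.47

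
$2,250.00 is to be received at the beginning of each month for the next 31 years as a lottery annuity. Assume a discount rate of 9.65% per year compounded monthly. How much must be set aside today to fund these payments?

$267,710.34

This is an annuity due: 372 payments of $2,250.00 at the beginning of each month.
Periodic rate r = 0.0965/12 per month; n is counted in months.
PV = PMT × [(1 − (1+r)^−n)/r] × (1+r) = 2,250 × [1 − (1+r)^−372] / r × (1+r) = $267,710.34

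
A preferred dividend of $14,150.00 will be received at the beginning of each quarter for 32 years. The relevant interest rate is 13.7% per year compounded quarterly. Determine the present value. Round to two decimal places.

This is an annuity due: 128 payments of $14,150.00 at the beginning of each quarter.
Periodic rate r = 0.137/4 per quarter; n is counted in quarters.
PV = PMT × [(1 − (1+r)^−n)/r] × (1+r) = 14,150 × [1 − (1+r)^−128] / r × (1+r) = $421,552.10

$421,552.10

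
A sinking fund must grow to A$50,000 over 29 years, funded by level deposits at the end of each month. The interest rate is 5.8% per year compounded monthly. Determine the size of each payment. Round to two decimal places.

Level ordinary annuity; solve FV = PMT × [((1+r)^n − 1)/r] for PMT.
Periodic rate r = 0.058/12 per month; n is counted in months.
With n = 348: PMT = 50,000 / ([((1+r)^n − 1)/r]) = A$55.50

A$55.50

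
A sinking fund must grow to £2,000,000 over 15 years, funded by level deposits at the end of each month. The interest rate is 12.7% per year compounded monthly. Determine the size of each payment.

£3,744.67

Level ordinary annuity; solve FV = PMT × [((1+r)^n − 1)/r] for PMT.
Periodic rate r = 0.127/12 per month; n is counted in months.
With n = 180: PMT = 2,000,000 / ([((1+r)^n − 1)/r]) = £3,744.67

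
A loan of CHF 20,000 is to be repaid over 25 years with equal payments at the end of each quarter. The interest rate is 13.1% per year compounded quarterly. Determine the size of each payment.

Level ordinary annuity; solve PV = PMT × [(1 − (1+r)^−n)/r] for PMT.
Periodic rate r = 0.131/4 per quarter; n is counted in quarters.
With n = 100: PMT = 20,000 / ([(1 − (1+r)^−n)/r]) = CHF 682.19

CHF 682.19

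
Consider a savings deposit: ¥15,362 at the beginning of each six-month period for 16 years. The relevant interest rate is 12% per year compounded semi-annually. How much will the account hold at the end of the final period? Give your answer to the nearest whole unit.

¥1,480,024

This is an annuity due: 32 deposits of ¥15,362 at the beginning of each six-month period.
Periodic rate r = 0.12/2 per half-year; n is counted in half-years.
FV = PMT × [((1+r)^n − 1)/r] × (1+r) = 15,362 × [(1+r)^32 − 1] / r × (1+r) = ¥1,480,024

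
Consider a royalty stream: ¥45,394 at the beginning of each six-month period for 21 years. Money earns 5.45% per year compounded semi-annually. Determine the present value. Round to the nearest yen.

¥1,157,994

This is an annuity due: 42 payments of ¥45,394 at the beginning of each six-month period.
Periodic rate r = 0.0545/2 per half-year; n is counted in half-years.
PV = PMT × [(1 − (1+r)^−n)/r] × (1+r) = 45,394 × [1 − (1+r)^−42] / r × (1+r) = ¥1,157,994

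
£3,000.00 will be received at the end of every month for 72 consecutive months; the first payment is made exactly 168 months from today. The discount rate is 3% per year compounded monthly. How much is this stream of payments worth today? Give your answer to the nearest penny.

Ordinary annuity of 72 payments, first payment at period 168.
Periodic rate r = 0.03/12 per month; n is counted in months.
The ordinary-annuity PV formula values the stream one period before the first payment (period 167); discount that back 167 periods:
PV₀ = 3,000 × [1 − (1+r)^−72] / r × (1+r)^−167 = £130,126.79

£130,126.79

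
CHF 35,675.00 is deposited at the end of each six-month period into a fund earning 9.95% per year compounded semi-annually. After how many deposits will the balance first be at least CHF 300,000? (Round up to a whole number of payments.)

8 payments

Periodic rate r = 0.0995/2 per half-year; n is counted in half-years.
Ordinary annuity FV: 300,000 = 35,675 × [((1+r)^n − 1)/r].
(1+r)^n = 1 + 300,000 × r / 35,675, so n = ln(1 + 300,000·r/35,675) / ln(1+r) = 7.20.
Round up to a whole number of payments: n = 8.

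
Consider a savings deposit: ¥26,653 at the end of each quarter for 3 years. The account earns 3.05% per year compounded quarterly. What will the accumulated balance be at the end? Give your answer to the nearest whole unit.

¥333,596

This is an ordinary annuity: 12 deposits of ¥26,653 at the end of each quarter.
Periodic rate r = 0.0305/4 per quarter; n is counted in quarters.
FV = PMT × [((1+r)^n − 1)/r] = 26,653 × [(1+r)^12 − 1] / r = ¥333,596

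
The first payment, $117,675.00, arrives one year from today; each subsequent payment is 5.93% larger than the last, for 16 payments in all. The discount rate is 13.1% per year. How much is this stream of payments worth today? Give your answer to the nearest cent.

Periodic rate r = 0.131 per year.
Growing ordinary annuity: PV = PMT₁ × [1 − ((1+g)/(1+r))^n] / (r − g) = 117,675 × [1 − ((1+0.0593)/(1+r))^16] / (r − 0.0593) = $1,065,684.76.

$1,065,684.76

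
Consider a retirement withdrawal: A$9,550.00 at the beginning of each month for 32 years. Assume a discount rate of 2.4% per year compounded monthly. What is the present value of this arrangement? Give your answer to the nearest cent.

This is an annuity due: 384 payments of A$9,550.00 at the beginning of each month.
Periodic rate r = 0.024/12 per month; n is counted in months.
PV = PMT × [(1 − (1+r)^−n)/r] × (1+r) = 9,550 × [1 − (1+r)^−384] / r × (1+r) = A$2,563,102.63

A$2,563,102.63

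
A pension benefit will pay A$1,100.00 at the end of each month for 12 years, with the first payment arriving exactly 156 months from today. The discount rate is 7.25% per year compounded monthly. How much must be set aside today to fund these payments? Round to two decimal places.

Ordinary annuity of 144 payments, first payment at period 156.
Periodic rate r = 0.0725/12 per month; n is counted in months.
The ordinary-annuity PV formula values the stream one period before the first payment (period 155); discount that back 155 periods:
PV₀ = 1,100 × [1 − (1+r)^−144] / r × (1+r)^−155 = A$41,509.90

A$41,509.90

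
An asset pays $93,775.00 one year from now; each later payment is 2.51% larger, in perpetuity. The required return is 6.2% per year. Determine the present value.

Periodic rate r = 0.062 per year.
Growing perpetuity (Gordon): PV = PMT₁ / (r − g) = 93,775 / (r − 0.0251) = $2,541,327.91.

$2,541,327.91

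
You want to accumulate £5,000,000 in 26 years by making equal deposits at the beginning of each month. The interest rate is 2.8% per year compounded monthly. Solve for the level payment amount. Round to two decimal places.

Level annuity due; solve FV = PMT × [((1+r)^n − 1)/r] × (1+r) for PMT.
Periodic rate r = 0.028/12 per month; n is counted in months.
With n = 312: PMT = 5,000,000 / ([((1+r)^n − 1)/r] × (1+r)) = £10,886.40

£10,886.40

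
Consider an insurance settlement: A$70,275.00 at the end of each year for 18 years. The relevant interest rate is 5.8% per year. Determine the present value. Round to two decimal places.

This is an ordinary annuity: 18 payments of A$70,275.00 at the end of each year.
Periodic rate r = 0.058 per year.
PV = PMT × [(1 − (1+r)^−n)/r] = 70,275 × [1 − (1+r)^−18] / r = A$772,469.77

A$772,469.77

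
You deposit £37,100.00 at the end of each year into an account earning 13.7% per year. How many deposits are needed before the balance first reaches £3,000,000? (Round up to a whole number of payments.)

20 payments

Periodic rate r = 0.137 per year.
Ordinary annuity FV: 3,000,000 = 37,100 × [((1+r)^n − 1)/r].
(1+r)^n = 1 + 3,000,000 × r / 37,100, so n = ln(1 + 3,000,000·r/37,100) / ln(1+r) = 19.40.
Round up to a whole number of payments: n = 20.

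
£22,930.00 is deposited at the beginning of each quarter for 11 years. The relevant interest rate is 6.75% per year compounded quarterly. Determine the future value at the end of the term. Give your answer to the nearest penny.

This is an annuity due: 44 deposits of £22,930.00 at the beginning of each quarter.
Periodic rate r = 0.0675/4 per quarter; n is counted in quarters.
FV = PMT × [((1+r)^n − 1)/r] × (1+r) = 22,930 × [(1+r)^44 − 1] / r × (1+r) = £1,503,621.36

£1,503,621.36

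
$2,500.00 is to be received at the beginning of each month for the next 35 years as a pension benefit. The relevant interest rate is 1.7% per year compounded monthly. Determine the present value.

This is an annuity due: 420 payments of $2,500.00 at the beginning of each month.
Periodic rate r = 0.017/12 per month; n is counted in months.
PV = PMT × [(1 − (1+r)^−n)/r] × (1+r) = 2,500 × [1 − (1+r)^−420] / r × (1+r) = $792,070.77

$792,070.77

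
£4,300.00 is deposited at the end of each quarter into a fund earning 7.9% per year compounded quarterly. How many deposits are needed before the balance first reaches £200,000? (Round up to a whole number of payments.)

Periodic rate r = 0.079/4 per quarter; n is counted in quarters.
Ordinary annuity FV: 200,000 = 4,300 × [((1+r)^n − 1)/r].
(1+r)^n = 1 + 200,000 × r / 4,300, so n = ln(1 + 200,000·r/4,300) / ln(1+r) = 33.32.
Round up to a whole number of payments: n = 34.

34 payments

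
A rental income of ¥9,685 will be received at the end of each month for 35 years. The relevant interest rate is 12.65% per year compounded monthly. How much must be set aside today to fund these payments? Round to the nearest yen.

This is an ordinary annuity: 420 payments of ¥9,685 at the end of each month.
Periodic rate r = 0.1265/12 per month; n is counted in months.
PV = PMT × [(1 − (1+r)^−n)/r] = 9,685 × [1 − (1+r)^−420] / r = ¥907,504

¥907,504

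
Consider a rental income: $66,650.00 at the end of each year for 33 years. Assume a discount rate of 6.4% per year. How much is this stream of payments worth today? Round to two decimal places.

This is an ordinary annuity: 33 payments of $66,650.00 at the end of each year.
Periodic rate r = 0.064 per year.
PV = PMT × [(1 − (1+r)^−n)/r] = 66,650 × [1 − (1+r)^−33] / r = $906,960.69

$906,960.69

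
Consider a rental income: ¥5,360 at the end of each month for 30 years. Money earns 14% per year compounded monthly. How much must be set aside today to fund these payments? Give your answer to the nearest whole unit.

This is an ordinary annuity: 360 payments of ¥5,360 at the end of each month.
Periodic rate r = 0.14/12 per month; n is counted in months.
PV = PMT × [(1 − (1+r)^−n)/r] = 5,360 × [1 − (1+r)^−360] / r = ¥452,370

¥452,370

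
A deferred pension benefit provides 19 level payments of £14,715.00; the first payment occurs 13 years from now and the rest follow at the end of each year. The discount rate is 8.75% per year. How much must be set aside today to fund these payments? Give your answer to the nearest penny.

£48,974.58

Ordinary annuity of 19 payments, first payment at period 13.
Periodic rate r = 0.0875 per year.
The ordinary-annuity PV formula values the stream one period before the first payment (period 12); discount that back 12 periods:
PV₀ = 14,715 × [1 − (1+r)^−19] / r × (1+r)^−12 = £48,974.58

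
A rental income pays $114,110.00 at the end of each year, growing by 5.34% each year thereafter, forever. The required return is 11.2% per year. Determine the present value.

$1,947,269.62

Periodic rate r = 0.112 per year.
Growing perpetuity (Gordon): PV = PMT₁ / (r − g) = 114,110 / (r − 0.0534) = $1,947,269.62.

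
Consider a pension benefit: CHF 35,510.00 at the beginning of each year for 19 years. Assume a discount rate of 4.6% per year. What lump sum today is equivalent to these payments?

CHF 463,890.76

This is an annuity due: 19 payments of CHF 35,510.00 at the beginning of each year.
Periodic rate r = 0.046 per year.
PV = PMT × [(1 − (1+r)^−n)/r] × (1+r) = 35,510 × [1 − (1+r)^−19] / r × (1+r) = CHF 463,890.76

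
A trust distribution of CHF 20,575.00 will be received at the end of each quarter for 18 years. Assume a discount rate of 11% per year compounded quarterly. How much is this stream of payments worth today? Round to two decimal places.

This is an ordinary annuity: 72 payments of CHF 20,575.00 at the end of each quarter.
Periodic rate r = 0.11/4 per quarter; n is counted in quarters.
PV = PMT × [(1 − (1+r)^−n)/r] = 20,575 × [1 − (1+r)^−72] / r = CHF 642,081.83

CHF 642,081.83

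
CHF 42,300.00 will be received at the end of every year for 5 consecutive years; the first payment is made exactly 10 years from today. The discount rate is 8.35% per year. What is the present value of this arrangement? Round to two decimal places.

Ordinary annuity of 5 payments, first payment at period 10.
Periodic rate r = 0.0835 per year.
The ordinary-annuity PV formula values the stream one period before the first payment (period 9); discount that back 9 periods:
PV₀ = 42,300 × [1 − (1+r)^−5] / r × (1+r)^−9 = CHF 81,311.63

CHF 81,311.63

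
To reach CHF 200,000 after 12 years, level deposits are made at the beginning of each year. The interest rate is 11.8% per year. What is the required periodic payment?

Level annuity due; solve FV = PMT × [((1+r)^n − 1)/r] × (1+r) for PMT.
Periodic rate r = 0.118 per year.
With n = 12: PMT = 200,000 / ([((1+r)^n − 1)/r] × (1+r)) = CHF 7,503.32

CHF 7,503.32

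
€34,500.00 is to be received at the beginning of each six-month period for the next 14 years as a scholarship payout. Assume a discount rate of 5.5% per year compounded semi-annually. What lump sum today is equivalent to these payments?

€685,962.61

This is an annuity due: 28 payments of €34,500.00 at the beginning of each six-month period.
Periodic rate r = 0.055/2 per half-year; n is counted in half-years.
PV = PMT × [(1 − (1+r)^−n)/r] × (1+r) = 34,500 × [1 − (1+r)^−28] / r × (1+r) = €685,962.61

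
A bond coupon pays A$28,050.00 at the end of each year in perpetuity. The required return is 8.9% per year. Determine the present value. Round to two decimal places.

A$315,168.54

Periodic rate r = 0.089 per year.
Level perpetuity: PV = PMT / r = 28,050 / (0.089) = A$315,168.54.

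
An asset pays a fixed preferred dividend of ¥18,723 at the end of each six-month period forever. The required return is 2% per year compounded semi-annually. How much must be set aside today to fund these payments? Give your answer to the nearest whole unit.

Periodic rate r = 0.02/2 per half-year.
Level perpetuity: PV = PMT / r = 18,723 / (0.02/2) = ¥1,872,300.

¥1,872,300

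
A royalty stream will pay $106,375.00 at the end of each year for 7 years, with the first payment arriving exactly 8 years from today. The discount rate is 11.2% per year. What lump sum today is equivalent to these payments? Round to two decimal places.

$236,879.99

Ordinary annuity of 7 payments, first payment at period 8.
Periodic rate r = 0.112 per year.
The ordinary-annuity PV formula values the stream one period before the first payment (period 7); discount that back 7 periods:
PV₀ = 106,375 × [1 − (1+r)^−7] / r × (1+r)^−7 = $236,879.99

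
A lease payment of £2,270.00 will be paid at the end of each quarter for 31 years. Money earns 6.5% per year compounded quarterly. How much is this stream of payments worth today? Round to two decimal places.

This is an ordinary annuity: 124 payments of £2,270.00 at the end of each quarter.
Periodic rate r = 0.065/4 per quarter; n is counted in quarters.
PV = PMT × [(1 − (1+r)^−n)/r] = 2,270 × [1 − (1+r)^−124] / r = £120,764.37

£120,764.37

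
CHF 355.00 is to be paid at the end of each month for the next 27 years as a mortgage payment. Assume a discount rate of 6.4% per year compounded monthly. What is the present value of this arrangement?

CHF 54,683.96

This is an ordinary annuity: 324 payments of CHF 355.00 at the end of each month.
Periodic rate r = 0.064/12 per month; n is counted in months.
PV = PMT × [(1 − (1+r)^−n)/r] = 355 × [1 − (1+r)^−324] / r = CHF 54,683.96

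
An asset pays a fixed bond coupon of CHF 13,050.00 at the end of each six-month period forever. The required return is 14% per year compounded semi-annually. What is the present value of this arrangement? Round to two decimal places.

CHF 186,428.57

Periodic rate r = 0.14/2 per half-year.
Level perpetuity: PV = PMT / r = 13,050 / (0.14/2) = CHF 186,428.57.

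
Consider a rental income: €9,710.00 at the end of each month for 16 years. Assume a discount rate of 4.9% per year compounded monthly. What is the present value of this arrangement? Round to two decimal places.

€1,290,505.43

This is an ordinary annuity: 192 payments of €9,710.00 at the end of each month.
Periodic rate r = 0.049/12 per month; n is counted in months.
PV = PMT × [(1 − (1+r)^−n)/r] = 9,710 × [1 − (1+r)^−192] / r = €1,290,505.43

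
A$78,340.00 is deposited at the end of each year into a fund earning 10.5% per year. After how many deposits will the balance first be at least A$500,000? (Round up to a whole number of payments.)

Periodic rate r = 0.105 per year.
Ordinary annuity FV: 500,000 = 78,340 × [((1+r)^n − 1)/r].
(1+r)^n = 1 + 500,000 × r / 78,340, so n = ln(1 + 500,000·r/78,340) / ln(1+r) = 5.14.
Round up to a whole number of payments: n = 6.

6 payments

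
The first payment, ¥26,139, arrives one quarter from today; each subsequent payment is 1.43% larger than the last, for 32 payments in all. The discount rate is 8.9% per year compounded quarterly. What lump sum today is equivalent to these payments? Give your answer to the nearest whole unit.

¥726,865

Periodic rate r = 0.089/4 per quarter; n is counted in quarters.
Growing ordinary annuity: PV = PMT₁ × [1 − ((1+g)/(1+r))^n] / (r − g) = 26,139 × [1 − ((1+0.0143)/(1+r))^32] / (r − 0.0143) = ¥726,865.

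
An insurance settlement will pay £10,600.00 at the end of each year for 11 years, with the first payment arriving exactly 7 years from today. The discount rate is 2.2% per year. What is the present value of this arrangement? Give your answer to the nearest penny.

£90,015.16

Ordinary annuity of 11 payments, first payment at period 7.
Periodic rate r = 0.022 per year.
The ordinary-annuity PV formula values the stream one period before the first payment (period 6); discount that back 6 periods:
PV₀ = 10,600 × [1 − (1+r)^−11] / r × (1+r)^−6 = £90,015.16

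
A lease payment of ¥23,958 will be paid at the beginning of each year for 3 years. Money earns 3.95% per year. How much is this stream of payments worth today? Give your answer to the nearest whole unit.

¥69,177

This is an annuity due: 3 payments of ¥23,958 at the beginning of each year.
Periodic rate r = 0.0395 per year.
PV = PMT × [(1 − (1+r)^−n)/r] × (1+r) = 23,958 × [1 − (1+r)^−3] / r × (1+r) = ¥69,177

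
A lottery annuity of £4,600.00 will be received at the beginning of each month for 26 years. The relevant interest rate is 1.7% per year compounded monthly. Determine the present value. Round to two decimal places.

This is an annuity due: 312 payments of £4,600.00 at the beginning of each month.
Periodic rate r = 0.017/12 per month; n is counted in months.
PV = PMT × [(1 − (1+r)^−n)/r] × (1+r) = 4,600 × [1 − (1+r)^−312] / r × (1+r) = £1,161,002.47

£1,161,002.47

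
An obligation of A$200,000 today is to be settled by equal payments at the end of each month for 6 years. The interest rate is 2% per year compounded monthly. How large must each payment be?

Level ordinary annuity; solve PV = PMT × [(1 − (1+r)^−n)/r] for PMT.
Periodic rate r = 0.02/12 per month; n is counted in months.
With n = 72: PMT = 200,000 / ([(1 − (1+r)^−n)/r]) = A$2,950.09

A$2,950.09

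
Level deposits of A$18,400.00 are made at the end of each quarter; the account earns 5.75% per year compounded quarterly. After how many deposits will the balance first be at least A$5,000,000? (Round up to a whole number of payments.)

Periodic rate r = 0.0575/4 per quarter; n is counted in quarters.
Ordinary annuity FV: 5,000,000 = 18,400 × [((1+r)^n − 1)/r].
(1+r)^n = 1 + 5,000,000 × r / 18,400, so n = ln(1 + 5,000,000·r/18,400) / ln(1+r) = 111.44.
Round up to a whole number of payments: n = 112.

112 payments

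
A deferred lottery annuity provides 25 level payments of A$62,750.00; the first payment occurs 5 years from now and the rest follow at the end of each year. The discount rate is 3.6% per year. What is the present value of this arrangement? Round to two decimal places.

A$888,118.38

Ordinary annuity of 25 payments, first payment at period 5.
Periodic rate r = 0.036 per year.
The ordinary-annuity PV formula values the stream one period before the first payment (period 4); discount that back 4 periods:
PV₀ = 62,750 × [1 − (1+r)^−25] / r × (1+r)^−4 = A$888,118.38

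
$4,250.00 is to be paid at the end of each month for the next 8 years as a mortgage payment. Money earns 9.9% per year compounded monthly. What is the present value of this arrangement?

$281,060.45

This is an ordinary annuity: 96 payments of $4,250.00 at the end of each month.
Periodic rate r = 0.099/12 per month; n is counted in months.
PV = PMT × [(1 − (1+r)^−n)/r] = 4,250 × [1 − (1+r)^−96] / r = $281,060.45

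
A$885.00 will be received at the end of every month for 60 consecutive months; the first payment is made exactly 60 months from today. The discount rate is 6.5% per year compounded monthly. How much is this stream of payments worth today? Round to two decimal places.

Ordinary annuity of 60 payments, first payment at period 60.
Periodic rate r = 0.065/12 per month; n is counted in months.
The ordinary-annuity PV formula values the stream one period before the first payment (period 59); discount that back 59 periods:
PV₀ = 885 × [1 − (1+r)^−60] / r × (1+r)^−59 = A$32,886.62

A$32,886.62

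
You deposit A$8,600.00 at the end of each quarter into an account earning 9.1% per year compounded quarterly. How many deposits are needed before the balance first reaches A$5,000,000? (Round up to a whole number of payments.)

119 payments

Periodic rate r = 0.091/4 per quarter; n is counted in quarters.
Ordinary annuity FV: 5,000,000 = 8,600 × [((1+r)^n − 1)/r].
(1+r)^n = 1 + 5,000,000 × r / 8,600, so n = ln(1 + 5,000,000·r/8,600) / ln(1+r) = 118.03.
Round up to a whole number of payments: n = 119.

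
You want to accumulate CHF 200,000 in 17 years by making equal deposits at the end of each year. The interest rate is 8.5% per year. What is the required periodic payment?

CHF 5,662.40

Level ordinary annuity; solve FV = PMT × [((1+r)^n − 1)/r] for PMT.
Periodic rate r = 0.085 per year.
With n = 17: PMT = 200,000 / ([((1+r)^n − 1)/r]) = CHF 5,662.40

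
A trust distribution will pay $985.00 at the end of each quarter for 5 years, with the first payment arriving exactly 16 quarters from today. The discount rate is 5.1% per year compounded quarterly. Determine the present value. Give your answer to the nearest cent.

$14,299.38

Ordinary annuity of 20 payments, first payment at period 16.
Periodic rate r = 0.051/4 per quarter; n is counted in quarters.
The ordinary-annuity PV formula values the stream one period before the first payment (period 15); discount that back 15 periods:
PV₀ = 985 × [1 − (1+r)^−20] / r × (1+r)^−15 = $14,299.38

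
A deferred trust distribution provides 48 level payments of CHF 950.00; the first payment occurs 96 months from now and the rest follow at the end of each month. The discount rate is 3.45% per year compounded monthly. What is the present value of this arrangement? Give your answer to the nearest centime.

CHF 32,382.85

Ordinary annuity of 48 payments, first payment at period 96.
Periodic rate r = 0.0345/12 per month; n is counted in months.
The ordinary-annuity PV formula values the stream one period before the first payment (period 95); discount that back 95 periods:
PV₀ = 950 × [1 − (1+r)^−48] / r × (1+r)^−95 = CHF 32,382.85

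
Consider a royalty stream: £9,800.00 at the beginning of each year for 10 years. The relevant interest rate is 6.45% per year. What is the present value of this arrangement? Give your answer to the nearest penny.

£75,170.39

This is an annuity due: 10 payments of £9,800.00 at the beginning of each year.
Periodic rate r = 0.0645 per year.
PV = PMT × [(1 − (1+r)^−n)/r] × (1+r) = 9,800 × [1 − (1+r)^−10] / r × (1+r) = £75,170.39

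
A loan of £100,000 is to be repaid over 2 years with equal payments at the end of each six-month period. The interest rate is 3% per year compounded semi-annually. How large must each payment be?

Level ordinary annuity; solve PV = PMT × [(1 − (1+r)^−n)/r] for PMT.
Periodic rate r = 0.03/2 per half-year; n is counted in half-years.
With n = 4: PMT = 100,000 / ([(1 − (1+r)^−n)/r]) = £25,944.48

£25,944.48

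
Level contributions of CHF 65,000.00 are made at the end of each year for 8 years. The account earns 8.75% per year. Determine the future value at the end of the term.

CHF 710,389.84

This is an ordinary annuity: 8 deposits of CHF 65,000.00 at the end of each year.
Periodic rate r = 0.0875 per year.
FV = PMT × [((1+r)^n − 1)/r] = 65,000 × [(1+r)^8 − 1] / r = CHF 710,389.84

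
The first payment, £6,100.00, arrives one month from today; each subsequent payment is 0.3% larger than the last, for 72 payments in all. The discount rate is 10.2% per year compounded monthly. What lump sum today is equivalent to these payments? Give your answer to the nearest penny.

£360,974.23

Periodic rate r = 0.102/12 per month; n is counted in months.
Growing ordinary annuity: PV = PMT₁ × [1 − ((1+g)/(1+r))^n] / (r − g) = 6,100 × [1 − ((1+0.003)/(1+r))^72] / (r − 0.003) = £360,974.23.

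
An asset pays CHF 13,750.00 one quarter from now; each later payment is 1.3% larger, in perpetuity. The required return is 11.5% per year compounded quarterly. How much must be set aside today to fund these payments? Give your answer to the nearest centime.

Periodic rate r = 0.115/4 per quarter.
Growing perpetuity (Gordon): PV = PMT₁ / (r − g) = 13,750 / (r − 0.013) = CHF 873,015.87.

CHF 873,015.87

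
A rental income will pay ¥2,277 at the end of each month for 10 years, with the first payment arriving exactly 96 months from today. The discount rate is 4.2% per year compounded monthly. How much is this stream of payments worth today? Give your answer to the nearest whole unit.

¥159,870

Ordinary annuity of 120 payments, first payment at period 96.
Periodic rate r = 0.042/12 per month; n is counted in months.
The ordinary-annuity PV formula values the stream one period before the first payment (period 95); discount that back 95 periods:
PV₀ = 2,277 × [1 − (1+r)^−120] / r × (1+r)^−95 = ¥159,870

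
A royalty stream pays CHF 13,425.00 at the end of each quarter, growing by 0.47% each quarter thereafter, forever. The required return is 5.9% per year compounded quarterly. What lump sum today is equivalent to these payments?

CHF 1,335,820.90

Periodic rate r = 0.059/4 per quarter.
Growing perpetuity (Gordon): PV = PMT₁ / (r − g) = 13,425 / (r − 0.0047) = CHF 1,335,820.90.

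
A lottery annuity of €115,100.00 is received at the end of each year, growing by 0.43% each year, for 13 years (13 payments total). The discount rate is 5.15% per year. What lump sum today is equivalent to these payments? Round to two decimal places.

€1,096,295.95

Periodic rate r = 0.0515 per year.
Growing ordinary annuity: PV = PMT₁ × [1 − ((1+g)/(1+r))^n] / (r − g) = 115,100 × [1 − ((1+0.0043)/(1+r))^13] / (r − 0.0043) = €1,096,295.95.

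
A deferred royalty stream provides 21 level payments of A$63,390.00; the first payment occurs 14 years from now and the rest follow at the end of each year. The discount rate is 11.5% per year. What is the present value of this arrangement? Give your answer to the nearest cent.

A$120,276.72

Ordinary annuity of 21 payments, first payment at period 14.
Periodic rate r = 0.115 per year.
The ordinary-annuity PV formula values the stream one period before the first payment (period 13); discount that back 13 periods:
PV₀ = 63,390 × [1 − (1+r)^−21] / r × (1+r)^−13 = A$120,276.72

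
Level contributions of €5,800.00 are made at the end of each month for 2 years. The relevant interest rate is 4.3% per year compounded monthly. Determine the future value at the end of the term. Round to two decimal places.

This is an ordinary annuity: 24 deposits of €5,800.00 at the end of each month.
Periodic rate r = 0.043/12 per month; n is counted in months.
FV = PMT × [((1+r)^n − 1)/r] = 5,800 × [(1+r)^24 − 1] / r = €145,089.81

€145,089.81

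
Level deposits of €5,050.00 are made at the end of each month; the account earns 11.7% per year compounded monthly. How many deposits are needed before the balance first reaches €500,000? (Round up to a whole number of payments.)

70 payments

Periodic rate r = 0.117/12 per month; n is counted in months.
Ordinary annuity FV: 500,000 = 5,050 × [((1+r)^n − 1)/r].
(1+r)^n = 1 + 500,000 × r / 5,050, so n = ln(1 + 500,000·r/5,050) / ln(1+r) = 69.64.
Round up to a whole number of payments: n = 70.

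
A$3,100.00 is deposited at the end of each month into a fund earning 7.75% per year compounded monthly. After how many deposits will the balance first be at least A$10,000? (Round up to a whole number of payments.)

Periodic rate r = 0.0775/12 per month; n is counted in months.
Ordinary annuity FV: 10,000 = 3,100 × [((1+r)^n − 1)/r].
(1+r)^n = 1 + 10,000 × r / 3,100, so n = ln(1 + 10,000·r/3,100) / ln(1+r) = 3.20.
Round up to a whole number of payments: n = 4.

4 payments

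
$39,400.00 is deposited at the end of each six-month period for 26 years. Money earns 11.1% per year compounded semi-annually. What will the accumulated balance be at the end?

This is an ordinary annuity: 52 deposits of $39,400.00 at the end of each six-month period.
Periodic rate r = 0.111/2 per half-year; n is counted in half-years.
FV = PMT × [((1+r)^n − 1)/r] = 39,400 × [(1+r)^52 − 1] / r = $11,067,006.60

$11,067,006.60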